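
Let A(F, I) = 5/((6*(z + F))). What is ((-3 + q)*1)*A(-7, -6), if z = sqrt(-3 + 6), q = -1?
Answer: 35/69 + 5*sqrt(3)/69 ≈ 0.63276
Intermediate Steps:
z = sqrt(3) ≈ 1.7320
A(F, I) = 5/(6*F + 6*sqrt(3)) (A(F, I) = 5/((6*(sqrt(3) + F))) = 5/((6*(F + sqrt(3)))) = 5/(6*F + 6*sqrt(3)))
((-3 + q)*1)*A(-7, -6) = ((-3 - 1)*1)*(5/(6*(-7 + sqrt(3)))) = (-4*1)*(5/(6*(-7 + sqrt(3)))) = -10/(3*(-7 + sqrt(3)))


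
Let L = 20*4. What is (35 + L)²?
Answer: 13225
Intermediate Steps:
L = 80
(35 + L)² = (35 + 80)² = 115² = 13225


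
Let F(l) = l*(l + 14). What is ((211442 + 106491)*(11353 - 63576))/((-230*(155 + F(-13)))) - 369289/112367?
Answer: 1865663878955913/3669906220 ≈ 5.0837e+5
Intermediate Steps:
F(l) = l*(14 + l)
((211442 + 106491)*(11353 - 63576))/((-230*(155 + F(-13)))) - 369289/112367 = ((211442 + 106491)*(11353 - 63576))/((-230*(155 - 13*(14 - 13)))) - 369289/112367 = (317933*(-52223))/((-230*(155 - 13*1))) - 369289*1/112367 = -16603415059*(-1/(230*(155 - 13))) - 369289/112367 = -16603415059/((-230*142)) - 369289/112367 = -16603415059/(-32660) - 369289/112367 = -16603415059*(-1/32660) - 369289/112367 = 16603415059/32660 - 369289/112367 = 1865663878955913/3669906220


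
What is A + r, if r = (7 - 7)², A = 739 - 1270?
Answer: -531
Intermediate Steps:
A = -531
r = 0 (r = 0² = 0)
A + r = -531 + 0 = -531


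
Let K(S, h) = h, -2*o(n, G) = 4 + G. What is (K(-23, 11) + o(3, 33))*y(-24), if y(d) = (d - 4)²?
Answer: -5880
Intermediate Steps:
o(n, G) = -2 - G/2 (o(n, G) = -(4 + G)/2 = -2 - G/2)
y(d) = (-4 + d)²
(K(-23, 11) + o(3, 33))*y(-24) = (11 + (-2 - ½*33))*(-4 - 24)² = (11 + (-2 - 33/2))*(-28)² = (11 - 37/2)*784 = -15/2*784 = -5880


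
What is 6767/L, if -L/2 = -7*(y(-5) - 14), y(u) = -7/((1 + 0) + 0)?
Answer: -6767/294 ≈ -23.017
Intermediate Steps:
y(u) = -7 (y(u) = -7/(1 + 0) = -7/1 = -7*1 = -7)
L = -294 (L = -(-14)*(-7 - 14) = -(-14)*(-21) = -2*147 = -294)
6767/L = 6767/(-294) = 6767*(-1/294) = -6767/294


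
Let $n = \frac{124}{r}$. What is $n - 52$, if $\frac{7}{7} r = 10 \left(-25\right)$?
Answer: $- \frac{6562}{125} \approx -52.496$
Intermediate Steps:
$r = -250$ ($r = 10 \left(-25\right) = -250$)
$n = - \frac{62}{125}$ ($n = \frac{124}{-250} = 124 \left(- \frac{1}{250}\right) = - \frac{62}{125} \approx -0.496$)
$n - 52 = - \frac{62}{125} - 52 = - \frac{6562}{125}$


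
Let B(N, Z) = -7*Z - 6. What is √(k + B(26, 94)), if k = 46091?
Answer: √45427 ≈ 213.14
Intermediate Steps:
B(N, Z) = -6 - 7*Z
√(k + B(26, 94)) = √(46091 + (-6 - 7*94)) = √(46091 + (-6 - 658)) = √(46091 - 664) = √45427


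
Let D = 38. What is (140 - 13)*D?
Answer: 4826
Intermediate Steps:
(140 - 13)*D = (140 - 13)*38 = 127*38 = 4826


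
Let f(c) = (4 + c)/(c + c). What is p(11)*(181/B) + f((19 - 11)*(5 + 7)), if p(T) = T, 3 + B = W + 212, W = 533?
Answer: 57059/17808 ≈ 3.2041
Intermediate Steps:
f(c) = (4 + c)/(2*c) (f(c) = (4 + c)/((2*c)) = (4 + c)*(1/(2*c)) = (4 + c)/(2*c))
B = 742 (B = -3 + (533 + 212) = -3 + 745 = 742)
p(11)*(181/B) + f((19 - 11)*(5 + 7)) = 11*(181/742) + (4 + (19 - 11)*(5 + 7))/(2*(((19 - 11)*(5 + 7)))) = 11*(181*(1/742)) + (4 + 8*12)/(2*((8*12))) = 11*(181/742) + (1/2)*(4 + 96)/96 = 1991/742 + (1/2)*(1/96)*100 = 1991/742 + 25/48 = 57059/17808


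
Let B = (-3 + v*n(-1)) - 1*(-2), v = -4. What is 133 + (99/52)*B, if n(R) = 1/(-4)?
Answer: 133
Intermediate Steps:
n(R) = -¼
B = 0 (B = (-3 - 4*(-¼)) - 1*(-2) = (-3 + 1) + 2 = -2 + 2 = 0)
133 + (99/52)*B = 133 + (99/52)*0 = 133 + 0 = 133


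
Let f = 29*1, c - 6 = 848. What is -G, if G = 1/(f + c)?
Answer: -1/883 ≈ -0.0011325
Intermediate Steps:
c = 854 (c = 6 + 848 = 854)
f = 29
G = 1/883 (G = 1/(29 + 854) = 1/883 ≈ 0.0011325)
-G = -1*1/883 = -1/883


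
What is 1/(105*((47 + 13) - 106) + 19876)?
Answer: 1/15046 ≈ 6.6463e-5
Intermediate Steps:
1/(105*((47 + 13) - 106) + 19876) = 1/(105*(60 - 106) + 19876) = 1/(105*(-46) + 19876) = 1/(-4830 + 19876) = 1/15046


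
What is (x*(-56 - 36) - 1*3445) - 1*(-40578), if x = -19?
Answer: 38881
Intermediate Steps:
(x*(-56 - 36) - 1*3445) - 1*(-40578) = (-19*(-56 - 36) - 1*3445) - 1*(-40578) = (-19*(-92) - 3445) + 40578 = (1748 - 3445) + 40578 = -1697 + 40578 = 38881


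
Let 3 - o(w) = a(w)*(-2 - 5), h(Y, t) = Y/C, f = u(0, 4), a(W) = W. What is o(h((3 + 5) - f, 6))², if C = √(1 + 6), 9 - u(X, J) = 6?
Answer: 184 + 30*√7 ≈ 263.37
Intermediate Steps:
u(X, J) = 3 (u(X, J) = 9 - 1*6 = 9 - 6 = 3)
f = 3
C = √7 ≈ 2.6458
h(Y, t) = Y*√7/7 (h(Y, t) = Y/(√7) = Y*(√7/7) = Y*√7/7)
o(w) = 3 + 7*w (o(w) = 3 - w*(-2 - 5) = 3 - w*(-7) = 3 - (-7)*w = 3 + 7*w)
o(h((3 + 5) - f, 6))² = (3 + 7*(((3 + 5) - 1*3)*√7/7))² = (3 + 7*((8 - 3)*√7/7))² = (3 + 7*((⅐)*5*√7))² = (3 + 7*(5*√7/7))² = (3 + 5*√7)²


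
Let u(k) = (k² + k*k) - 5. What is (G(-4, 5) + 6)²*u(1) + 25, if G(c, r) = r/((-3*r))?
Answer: -214/3 ≈ -71.333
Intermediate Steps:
G(c, r) = -⅓ (G(c, r) = r*(-1/(3*r)) = -⅓)
u(k) = -5 + 2*k² (u(k) = (k² + k²) - 5 = 2*k² - 5 = -5 + 2*k²)
(G(-4, 5) + 6)²*u(1) + 25 = (-⅓ + 6)²*(-5 + 2*1²) + 25 = (17/3)²*(-5 + 2*1) + 25 = 289*(-5 + 2)/9 + 25 = (289/9)*(-3) + 25 = -289/3 + 25 = -214/3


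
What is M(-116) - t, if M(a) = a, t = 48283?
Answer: -48399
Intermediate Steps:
M(-116) - t = -116 - 1*48283 = -116 - 48283 = -48399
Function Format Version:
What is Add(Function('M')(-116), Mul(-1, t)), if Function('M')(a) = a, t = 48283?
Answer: -48399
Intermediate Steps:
Add(Function('M')(-116), Mul(-1, t)) = Add(-116, Mul(-1, 48283)) = Add(-116, -48283) = -48399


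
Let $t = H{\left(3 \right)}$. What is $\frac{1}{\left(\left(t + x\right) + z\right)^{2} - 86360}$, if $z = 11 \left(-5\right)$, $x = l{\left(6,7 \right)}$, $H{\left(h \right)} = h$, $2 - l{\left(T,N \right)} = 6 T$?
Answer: $- \frac{1}{78964} \approx -1.2664 \cdot 10^{-5}$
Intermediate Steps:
$l{\left(T,N \right)} = 2 - 6 T$
$x = -34$ ($x = 2 - 36 = -34$)
$t = 3$
$z = -55$
$\frac{1}{\left(\left(t + x\right) + z\right)^{2} - 86360} = \frac{1}{\left(\left(3 - 34\right) - 55\right)^{2} - 86360} = \frac{1}{\left(-31 - 55\right)^{2} - 86360} = \frac{1}{\left(-86\right)^{2} - 86360} = \frac{1}{7396 - 86360} = \frac{1}{-78964} = - \frac{1}{78964}$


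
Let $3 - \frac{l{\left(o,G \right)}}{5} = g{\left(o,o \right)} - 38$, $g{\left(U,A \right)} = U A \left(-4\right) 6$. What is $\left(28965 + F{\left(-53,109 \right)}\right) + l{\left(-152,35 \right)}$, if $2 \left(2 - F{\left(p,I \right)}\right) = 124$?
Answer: $2801590$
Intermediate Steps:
$g{\left(U,A \right)} = - 24 A U$ ($g{\left(U,A \right)} = A U \left(-4\right) 6 = - 4 A U 6 = - 24 A U$)
$l{\left(o,G \right)} = 205 + 120 o^{2}$ ($l{\left(o,G \right)} = 15 - 5 \left(- 24 o o - 38\right) = 15 - 5 \left(- 24 o^{2} - 38\right) = 15 - 5 \left(-38 - 24 o^{2}\right) = 15 + \left(190 + 120 o^{2}\right) = 205 + 120 o^{2}$)
$F{\left(p,I \right)} = -60$ ($F{\left(p,I \right)} = 2 - 62 = -60$)
$\left(28965 + F{\left(-53,109 \right)}\right) + l{\left(-152,35 \right)} = \left(28965 - 60\right) + \left(205 + 120 \left(-152\right)^{2}\right) = 28905 + \left(205 + 120 \cdot 23104\right) = 28905 + \left(205 + 2772480\right) = 28905 + 2772685 = 2801590$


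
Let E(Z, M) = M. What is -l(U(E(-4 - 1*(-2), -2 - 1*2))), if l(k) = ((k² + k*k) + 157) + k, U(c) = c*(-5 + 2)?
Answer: -457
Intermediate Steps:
U(c) = -3*c (U(c) = c*(-3) = -3*c)
l(k) = 157 + k + 2*k² (l(k) = ((k² + k²) + 157) + k = (2*k² + 157) + k = (157 + 2*k²) + k = 157 + k + 2*k²)
-l(U(E(-4 - 1*(-2), -2 - 1*2))) = -(157 - 3*(-2 - 1*2) + 2*(-3*(-2 - 1*2))²) = -(157 - 3*(-2 - 2) + 2*(-3*(-2 - 2))²) = -(157 - 3*(-4) + 2*(-3*(-4))²) = -(157 + 12 + 2*12²) = -(157 + 12 + 2*144) = -(157 + 12 + 288) = -1*457 = -457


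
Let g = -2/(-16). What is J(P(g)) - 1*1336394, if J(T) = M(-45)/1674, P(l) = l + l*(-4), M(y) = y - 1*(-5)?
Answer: -1118561798/837 ≈ -1.3364e+6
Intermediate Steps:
M(y) = 5 + y (M(y) = y + 5 = 5 + y)
g = 1/8 (g = -2*(-1/16) = 1/8 ≈ 0.12500)
P(l) = -3*l (P(l) = l - 4*l = -3*l)
J(T) = -20/837 (J(T) = (5 - 45)/1674 = -40*1/1674 = -20/837)
J(P(g)) - 1*1336394 = -20/837 - 1*1336394 = -20/837 - 1336394 = -1118561798/837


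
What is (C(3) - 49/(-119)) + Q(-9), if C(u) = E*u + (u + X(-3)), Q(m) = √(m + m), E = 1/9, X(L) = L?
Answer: 38/51 + 3*I*√2 ≈ 0.7451 + 4.2426*I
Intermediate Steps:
E = ⅑ ≈ 0.11111
Q(m) = √2*√m (Q(m) = √(2*m) = √2*√m)
C(u) = -3 + 10*u/9 (C(u) = u/9 + (u - 3) = u/9 + (-3 + u) = -3 + 10*u/9)
(C(3) - 49/(-119)) + Q(-9) = ((-3 + (10/9)*3) - 49/(-119)) + √2*√(-9) = ((-3 + 10/3) - 49*(-1/119)) + √2*(3*I) = (⅓ + 7/17) + 3*I*√2 = 38/51 + 3*I*√2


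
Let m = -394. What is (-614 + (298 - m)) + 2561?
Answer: 2639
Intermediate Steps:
(-614 + (298 - m)) + 2561 = (-614 + (298 - 1*(-394))) + 2561 = (-614 + (298 + 394)) + 2561 = (-614 + 692) + 2561 = 78 + 2561 = 2639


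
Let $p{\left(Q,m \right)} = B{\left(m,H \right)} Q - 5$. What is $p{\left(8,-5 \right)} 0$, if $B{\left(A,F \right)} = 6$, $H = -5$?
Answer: $0$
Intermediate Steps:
$p{\left(Q,m \right)} = -5 + 6 Q$ ($p{\left(Q,m \right)} = 6 Q - 5 = -5 + 6 Q$)
$p{\left(8,-5 \right)} 0 = \left(-5 + 6 \cdot 8\right) 0 = \left(-5 + 48\right) 0 = 43 \cdot 0 = 0$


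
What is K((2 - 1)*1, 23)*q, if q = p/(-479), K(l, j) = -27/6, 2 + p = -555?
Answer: -5013/958 ≈ -5.2328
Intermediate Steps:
p = -557 (p = -2 - 555 = -557)
K(l, j) = -9/2 (K(l, j) = -27*⅙ = -9/2)
q = 557/479 (q = -557/(-479) = -557*(-1/479) = 557/479 ≈ 1.1628)
K((2 - 1)*1, 23)*q = -9/2*557/479 = -5013/958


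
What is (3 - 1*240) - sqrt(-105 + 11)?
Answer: -237 - I*sqrt(94) ≈ -237.0 - 9.6954*I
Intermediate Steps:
(3 - 1*240) - sqrt(-105 + 11) = (3 - 240) - sqrt(-94) = -237 - I*sqrt(94)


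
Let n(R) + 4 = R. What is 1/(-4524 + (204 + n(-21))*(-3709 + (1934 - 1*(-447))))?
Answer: -1/242236 ≈ -4.1282e-6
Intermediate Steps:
n(R) = -4 + R
1/(-4524 + (204 + n(-21))*(-3709 + (1934 - 1*(-447)))) = 1/(-4524 + (204 + (-4 - 21))*(-3709 + (1934 - 1*(-447)))) = 1/(-4524 + (204 - 25)*(-3709 + (1934 + 447))) = 1/(-4524 + 179*(-3709 + 2381)) = 1/(-4524 + 179*(-1328)) = 1/(-4524 - 237712) = 1/(-242236) = -1/242236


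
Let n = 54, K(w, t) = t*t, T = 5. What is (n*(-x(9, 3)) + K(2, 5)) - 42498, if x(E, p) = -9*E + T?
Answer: -38369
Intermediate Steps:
K(w, t) = t**2
x(E, p) = 5 - 9*E (x(E, p) = -9*E + 5 = 5 - 9*E)
(n*(-x(9, 3)) + K(2, 5)) - 42498 = (54*(-(5 - 9*9)) + 5**2) - 42498 = (54*(-(5 - 81)) + 25) - 42498 = (54*(-1*(-76)) + 25) - 42498 = (54*76 + 25) - 42498 = (4104 + 25) - 42498 = 4129 - 42498 = -38369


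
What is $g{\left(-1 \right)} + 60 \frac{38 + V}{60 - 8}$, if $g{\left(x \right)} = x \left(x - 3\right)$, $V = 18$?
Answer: $\frac{892}{13} \approx 68.615$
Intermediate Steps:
$g{\left(x \right)} = x \left(-3 + x\right)$
$g{\left(-1 \right)} + 60 \frac{38 + V}{60 - 8} = - (-3 - 1) + 60 \frac{38 + 18}{60 - 8} = \left(-1\right) \left(-4\right) + 60 \cdot \frac{56}{52} = 4 + 60 \cdot 56 \cdot \frac{1}{52} = 4 + 60 \cdot \frac{14}{13} = 4 + \frac{840}{13} = \frac{892}{13}$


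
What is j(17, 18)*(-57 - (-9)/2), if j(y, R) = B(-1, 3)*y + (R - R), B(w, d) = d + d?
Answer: -5355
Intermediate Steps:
B(w, d) = 2*d
j(y, R) = 6*y (j(y, R) = (2*3)*y + (R - R) = 6*y + 0 = 6*y)
j(17, 18)*(-57 - (-9)/2) = (6*17)*(-57 - (-9)/2) = 102*(-57 - (-9)/2) = 102*(-57 - 1*(-9/2)) = 102*(-57 + 9/2) = 102*(-105/2) = -5355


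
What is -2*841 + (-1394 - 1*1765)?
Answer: -4841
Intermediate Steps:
-2*841 + (-1394 - 1*1765) = -1682 + (-1394 - 1765) = -1682 - 3159 = -4841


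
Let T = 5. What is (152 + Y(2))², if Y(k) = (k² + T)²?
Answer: 54289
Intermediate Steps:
Y(k) = (5 + k²)² (Y(k) = (k² + 5)² = (5 + k²)²)
(152 + Y(2))² = (152 + (5 + 2²)²)² = (152 + (5 + 4)²)² = (152 + 9²)² = (152 + 81)² = 233² = 54289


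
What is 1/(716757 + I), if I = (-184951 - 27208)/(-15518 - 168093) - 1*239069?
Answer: 183611/87708983527 ≈ 2.0934e-6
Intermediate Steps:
I = -43895486000/183611 (I = -212159/(-183611) - 239069 = -212159*(-1/183611) - 239069 = 212159/183611 - 239069 = -43895486000/183611 ≈ -2.3907e+5)
1/(716757 + I) = 1/(716757 - 43895486000/183611) = 1/(87708983527/183611) = 183611/87708983527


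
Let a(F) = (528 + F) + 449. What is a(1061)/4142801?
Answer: 2038/4142801 ≈ 0.00049194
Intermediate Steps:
a(F) = 977 + F
a(1061)/4142801 = (977 + 1061)/4142801 = 2038*(1/4142801) = 2038/4142801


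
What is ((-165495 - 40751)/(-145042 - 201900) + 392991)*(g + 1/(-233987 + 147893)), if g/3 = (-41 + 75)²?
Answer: 10177289330020806022/7467406137 ≈ 1.3629e+9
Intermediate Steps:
g = 3468 (g = 3*(-41 + 75)² = 3*34² = 3*1156 = 3468)
((-165495 - 40751)/(-145042 - 201900) + 392991)*(g + 1/(-233987 + 147893)) = ((-165495 - 40751)/(-145042 - 201900) + 392991)*(3468 + 1/(-233987 + 147893)) = (-206246/(-346942) + 392991)*(3468 + 1/(-86094)) = (-206246*(-1/346942) + 392991)*(3468 - 1/86094) = (103123/173471 + 392991)*(298573991/86094) = (68172644884/173471)*(298573991/86094) = 10177289330020806022/7467406137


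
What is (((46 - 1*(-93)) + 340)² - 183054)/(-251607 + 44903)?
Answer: -46387/206704 ≈ -0.22441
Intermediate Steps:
(((46 - 1*(-93)) + 340)² - 183054)/(-251607 + 44903) = (((46 + 93) + 340)² - 183054)/(-206704) = ((139 + 340)² - 183054)*(-1/206704) = (479² - 183054)*(-1/206704) = (229441 - 183054)*(-1/206704) = 46387*(-1/206704) = -46387/206704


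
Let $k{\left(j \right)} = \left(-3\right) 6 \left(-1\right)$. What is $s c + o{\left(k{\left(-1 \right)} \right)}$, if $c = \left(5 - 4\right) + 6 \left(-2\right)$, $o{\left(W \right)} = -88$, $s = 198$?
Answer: $-2266$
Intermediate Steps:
$k{\left(j \right)} = 18$ ($k{\left(j \right)} = \left(-18\right) \left(-1\right) = 18$)
$c = -11$ ($c = 1 - 12 = -11$)
$s c + o{\left(k{\left(-1 \right)} \right)} = 198 \left(-11\right) - 88 = -2178 - 88 = -2266$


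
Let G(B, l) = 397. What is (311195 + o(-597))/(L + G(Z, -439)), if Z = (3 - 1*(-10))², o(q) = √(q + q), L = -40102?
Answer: -62239/7941 - I*√1194/39705 ≈ -7.8377 - 0.00087028*I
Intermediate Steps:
o(q) = √2*√q (o(q) = √(2*q) = √2*√q)
Z = 169 (Z = (3 + 10)² = 13² = 169)
(311195 + o(-597))/(L + G(Z, -439)) = (311195 + √2*√(-597))/(-40102 + 397) = (311195 + √2*(I*√597))/(-39705) = (311195 + I*√1194)*(-1/39705) = -62239/7941 - I*√1194/39705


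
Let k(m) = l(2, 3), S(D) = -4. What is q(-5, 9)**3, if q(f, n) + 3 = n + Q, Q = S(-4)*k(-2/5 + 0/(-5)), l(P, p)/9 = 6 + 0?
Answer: -9261000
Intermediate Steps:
l(P, p) = 54 (l(P, p) = 9*(6 + 0) = 9*6 = 54)
k(m) = 54
Q = -216 (Q = -4*54 = -216)
q(f, n) = -219 + n (q(f, n) = -3 + (n - 216) = -3 + (-216 + n) = -219 + n)
q(-5, 9)**3 = (-219 + 9)**3 = (-210)**3 = -9261000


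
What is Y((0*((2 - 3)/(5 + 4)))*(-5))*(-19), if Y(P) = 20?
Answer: -380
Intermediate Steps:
Y((0*((2 - 3)/(5 + 4)))*(-5))*(-19) = 20*(-19) = -380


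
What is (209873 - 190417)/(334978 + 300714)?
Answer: 4864/158923 ≈ 0.030606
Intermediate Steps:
(209873 - 190417)/(334978 + 300714) = 19456/635692 = 19456*(1/635692) = 4864/158923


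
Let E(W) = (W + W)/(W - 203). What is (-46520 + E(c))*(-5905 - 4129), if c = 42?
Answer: 10736099048/23 ≈ 4.6679e+8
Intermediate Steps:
E(W) = 2*W/(-203 + W) (E(W) = (2*W)/(-203 + W) = 2*W/(-203 + W))
(-46520 + E(c))*(-5905 - 4129) = (-46520 + 2*42/(-203 + 42))*(-5905 - 4129) = (-46520 + 2*42/(-161))*(-10034) = (-46520 + 2*42*(-1/161))*(-10034) = (-46520 - 12/23)*(-10034) = -1069972/23*(-10034) = 10736099048/23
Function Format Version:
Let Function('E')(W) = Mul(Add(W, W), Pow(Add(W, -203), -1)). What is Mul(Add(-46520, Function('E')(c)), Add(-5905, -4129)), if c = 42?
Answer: Rational(10736099048, 23) ≈ 4.6679e+8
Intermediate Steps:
Function('E')(W) = Mul(2, W, Pow(Add(-203, W), -1)) (Function('E')(W) = Mul(Mul(2, W), Pow(Add(-203, W), -1)) = Mul(2, W, Pow(Add(-203, W), -1)))
Mul(Add(-46520, Function('E')(c)), Add(-5905, -4129)) = Mul(Add(-46520, Mul(2, 42, Pow(Add(-203, 42), -1))), Add(-5905, -4129)) = Mul(Add(-46520, Mul(2, 42, Pow(-161, -1))), -10034) = Mul(Add(-46520, Mul(2, 42, Rational(-1, 161))), -10034) = Mul(Add(-46520, Rational(-12, 23)), -10034) = Mul(Rational(-1069972, 23), -10034) = Rational(10736099048, 23)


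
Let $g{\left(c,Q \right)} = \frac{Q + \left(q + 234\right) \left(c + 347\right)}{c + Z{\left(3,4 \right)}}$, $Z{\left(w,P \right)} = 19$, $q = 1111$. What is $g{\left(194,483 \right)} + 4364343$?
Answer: $\frac{930333187}{213} \approx 4.3678 \cdot 10^{6}$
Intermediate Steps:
$g{\left(c,Q \right)} = \frac{466715 + Q + 1345 c}{19 + c}$ ($g{\left(c,Q \right)} = \frac{Q + \left(1111 + 234\right) \left(c + 347\right)}{c + 19} = \frac{Q + 1345 \left(347 + c\right)}{19 + c} = \frac{Q + \left(466715 + 1345 c\right)}{19 + c} = \frac{466715 + Q + 1345 c}{19 + c}$)
$g{\left(194,483 \right)} + 4364343 = \frac{466715 + 483 + 1345 \cdot 194}{19 + 194} + 4364343 = \frac{466715 + 483 + 260930}{213} + 4364343 = \frac{1}{213} \cdot 728128 + 4364343 = \frac{728128}{213} + 4364343 = \frac{930333187}{213}$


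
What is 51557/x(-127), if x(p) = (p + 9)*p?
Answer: 51557/14986 ≈ 3.4403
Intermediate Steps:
x(p) = p*(9 + p) (x(p) = (9 + p)*p = p*(9 + p))
51557/x(-127) = 51557/((-127*(9 - 127))) = 51557/((-127*(-118))) = 51557/14986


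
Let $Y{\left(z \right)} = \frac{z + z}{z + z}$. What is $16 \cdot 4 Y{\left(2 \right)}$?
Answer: $64$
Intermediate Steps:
$Y{\left(z \right)} = 1$ ($Y{\left(z \right)} = \frac{2 z}{2 z} = 2 z \frac{1}{2 z} = 1$)
$16 \cdot 4 Y{\left(2 \right)} = 16 \cdot 4 \cdot 1 = 64 \cdot 1 = 64$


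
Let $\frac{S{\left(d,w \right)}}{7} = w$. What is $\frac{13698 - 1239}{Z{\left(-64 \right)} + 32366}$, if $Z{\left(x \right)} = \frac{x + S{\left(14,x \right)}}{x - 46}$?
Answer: $\frac{228415}{593462} \approx 0.38489$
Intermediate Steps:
$S{\left(d,w \right)} = 7 w$
$Z{\left(x \right)} = \frac{8 x}{-46 + x}$ ($Z{\left(x \right)} = \frac{x + 7 x}{x - 46} = \frac{8 x}{-46 + x}$)
$\frac{13698 - 1239}{Z{\left(-64 \right)} + 32366} = \frac{13698 - 1239}{8 \left(-64\right) \frac{1}{-46 - 64} + 32366} = \frac{12459}{8 \left(-64\right) \frac{1}{-110} + 32366} = \frac{12459}{8 \left(-64\right) \left(- \frac{1}{110}\right) + 32366} = \frac{12459}{\frac{256}{55} + 32366} = \frac{12459}{\frac{1780386}{55}} = 12459 \cdot \frac{55}{1780386} = \frac{228415}{593462}$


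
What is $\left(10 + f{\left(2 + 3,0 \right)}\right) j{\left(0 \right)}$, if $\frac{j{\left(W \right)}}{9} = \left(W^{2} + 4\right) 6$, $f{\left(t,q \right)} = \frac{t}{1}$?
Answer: $3240$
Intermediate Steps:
$f{\left(t,q \right)} = t$ ($f{\left(t,q \right)} = t 1 = t$)
$j{\left(W \right)} = 216 + 54 W^{2}$ ($j{\left(W \right)} = 9 \left(W^{2} + 4\right) 6 = 9 \left(4 + W^{2}\right) 6 = 9 \left(24 + 6 W^{2}\right) = 216 + 54 W^{2}$)
$\left(10 + f{\left(2 + 3,0 \right)}\right) j{\left(0 \right)} = \left(10 + \left(2 + 3\right)\right) \left(216 + 54 \cdot 0^{2}\right) = \left(10 + 5\right) \left(216 + 54 \cdot 0\right) = 15 \left(216 + 0\right) = 15 \cdot 216 = 3240$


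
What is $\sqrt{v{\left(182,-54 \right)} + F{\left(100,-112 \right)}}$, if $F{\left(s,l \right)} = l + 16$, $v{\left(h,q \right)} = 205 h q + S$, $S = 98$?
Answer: $i \sqrt{2014738} \approx 1419.4 i$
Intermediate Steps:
$v{\left(h,q \right)} = 98 + 205 h q$ ($v{\left(h,q \right)} = 205 h q + 98 = 98 + 205 h q$)
$F{\left(s,l \right)} = 16 + l$
$\sqrt{v{\left(182,-54 \right)} + F{\left(100,-112 \right)}} = \sqrt{\left(98 + 205 \cdot 182 \left(-54\right)\right) + \left(16 - 112\right)} = \sqrt{\left(98 - 2014740\right) - 96} = \sqrt{-2014642 - 96} = \sqrt{-2014738} = i \sqrt{2014738}$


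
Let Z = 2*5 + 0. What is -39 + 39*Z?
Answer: 351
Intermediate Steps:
Z = 10 (Z = 10 + 0 = 10)
-39 + 39*Z = -39 + 39*10 = -39 + 390 = 351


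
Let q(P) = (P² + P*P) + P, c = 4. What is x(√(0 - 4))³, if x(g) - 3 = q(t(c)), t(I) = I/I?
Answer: 216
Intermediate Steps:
t(I) = 1
q(P) = P + 2*P² (q(P) = (P² + P²) + P = 2*P² + P = P + 2*P²)
x(g) = 6 (x(g) = 3 + 1*(1 + 2*1) = 3 + 1*(1 + 2) = 3 + 1*3 = 3 + 3 = 6)
x(√(0 - 4))³ = 6³ = 216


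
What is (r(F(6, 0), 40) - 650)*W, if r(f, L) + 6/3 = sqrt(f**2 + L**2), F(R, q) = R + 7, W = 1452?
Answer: -946704 + 1452*sqrt(1769) ≈ -8.8563e+5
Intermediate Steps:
F(R, q) = 7 + R
r(f, L) = -2 + sqrt(L**2 + f**2) (r(f, L) = -2 + sqrt(f**2 + L**2) = -2 + sqrt(L**2 + f**2))
(r(F(6, 0), 40) - 650)*W = ((-2 + sqrt(40**2 + (7 + 6)**2)) - 650)*1452 = ((-2 + sqrt(1600 + 13**2)) - 650)*1452 = ((-2 + sqrt(1600 + 169)) - 650)*1452 = ((-2 + sqrt(1769)) - 650)*1452 = (-652 + sqrt(1769))*1452 = -946704 + 1452*sqrt(1769)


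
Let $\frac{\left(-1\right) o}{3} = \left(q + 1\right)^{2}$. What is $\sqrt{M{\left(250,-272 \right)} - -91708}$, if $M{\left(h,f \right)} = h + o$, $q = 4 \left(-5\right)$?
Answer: $5 \sqrt{3635} \approx 301.45$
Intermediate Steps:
$q = -20$
$o = -1083$ ($o = - 3 \left(-20 + 1\right)^{2} = - 3 \left(-19\right)^{2} = \left(-3\right) 361 = -1083$)
$M{\left(h,f \right)} = -1083 + h$ ($M{\left(h,f \right)} = h - 1083 = -1083 + h$)
$\sqrt{M{\left(250,-272 \right)} - -91708} = \sqrt{\left(-1083 + 250\right) - -91708} = \sqrt{-833 + 91708} = \sqrt{90875} = 5 \sqrt{3635}$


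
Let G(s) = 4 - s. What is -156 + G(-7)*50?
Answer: 394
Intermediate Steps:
-156 + G(-7)*50 = -156 + (4 - 1*(-7))*50 = -156 + (4 + 7)*50 = -156 + 11*50 = -156 + 550 = 394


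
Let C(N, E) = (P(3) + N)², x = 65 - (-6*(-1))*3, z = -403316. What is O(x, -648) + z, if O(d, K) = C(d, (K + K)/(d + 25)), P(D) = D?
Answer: -400816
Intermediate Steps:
x = 47 (x = 65 - 6*3 = 65 - 1*18 = 65 - 18 = 47)
C(N, E) = (3 + N)²
O(d, K) = (3 + d)²
O(x, -648) + z = (3 + 47)² - 403316 = 50² - 403316 = 2500 - 403316 = -400816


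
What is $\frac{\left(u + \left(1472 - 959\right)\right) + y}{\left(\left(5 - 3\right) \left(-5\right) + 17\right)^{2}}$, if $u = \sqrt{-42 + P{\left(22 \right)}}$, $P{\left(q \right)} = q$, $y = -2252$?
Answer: $- \frac{1739}{49} + \frac{2 i \sqrt{5}}{49} \approx -35.49 + 0.091268 i$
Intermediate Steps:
$u = 2 i \sqrt{5}$ ($u = \sqrt{-42 + 22} = \sqrt{-20} = 2 i \sqrt{5} \approx 4.4721 i$)
$\frac{\left(u + \left(1472 - 959\right)\right) + y}{\left(\left(5 - 3\right) \left(-5\right) + 17\right)^{2}} = \frac{\left(2 i \sqrt{5} + \left(1472 - 959\right)\right) - 2252}{\left(\left(5 - 3\right) \left(-5\right) + 17\right)^{2}} = \frac{\left(2 i \sqrt{5} + 513\right) - 2252}{\left(2 \left(-5\right) + 17\right)^{2}} = \frac{\left(513 + 2 i \sqrt{5}\right) - 2252}{\left(-10 + 17\right)^{2}} = \frac{-1739 + 2 i \sqrt{5}}{7^{2}} = \frac{-1739 + 2 i \sqrt{5}}{49} = \left(-1739 + 2 i \sqrt{5}\right) \frac{1}{49} = - \frac{1739}{49} + \frac{2 i \sqrt{5}}{49}$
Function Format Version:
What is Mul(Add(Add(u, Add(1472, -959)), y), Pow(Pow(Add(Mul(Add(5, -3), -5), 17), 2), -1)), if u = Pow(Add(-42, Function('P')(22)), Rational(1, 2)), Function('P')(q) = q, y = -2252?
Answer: Add(Rational(-1739, 49), Mul(Rational(2, 49), I, Pow(5, Rational(1, 2)))) ≈ Add(-35.490, Mul(0.091268, I))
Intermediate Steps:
u = Mul(2, I, Pow(5, Rational(1, 2))) (u = Pow(Add(-42, 22), Rational(1, 2)) = Pow(-20, Rational(1, 2)) = Mul(2, I, Pow(5, Rational(1, 2))) ≈ Mul(4.4721, I))
Mul(Add(Add(u, Add(1472, -959)), y), Pow(Pow(Add(Mul(Add(5, -3), -5), 17), 2), -1)) = Mul(Add(Add(Mul(2, I, Pow(5, Rational(1, 2))), Add(1472, -959)), -2252), Pow(Pow(Add(Mul(Add(5, -3), -5), 17), 2), -1)) = Mul(Add(Add(Mul(2, I, Pow(5, Rational(1, 2))), 513), -2252), Pow(Pow(Add(Mul(2, -5), 17), 2), -1)) = Mul(Add(Add(513, Mul(2, I, Pow(5, Rational(1, 2)))), -2252), Pow(Pow(Add(-10, 17), 2), -1)) = Mul(Add(-1739, Mul(2, I, Pow(5, Rational(1, 2)))), Pow(Pow(7, 2), -1)) = Mul(Add(-1739, Mul(2, I, Pow(5, Rational(1, 2)))), Pow(49, -1)) = Mul(Add(-1739, Mul(2, I, Pow(5, Rational(1, 2)))), Rational(1, 49)) = Add(Rational(-1739, 49), Mul(Rational(2, 49), I, Pow(5, Rational(1, 2))))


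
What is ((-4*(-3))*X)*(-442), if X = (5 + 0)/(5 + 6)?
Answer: -26520/11 ≈ -2410.9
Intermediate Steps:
X = 5/11 ≈ 0.45455
((-4*(-3))*X)*(-442) = (-4*(-3)*(5/11))*(-442) = (12*(5/11))*(-442) = (60/11)*(-442) = -26520/11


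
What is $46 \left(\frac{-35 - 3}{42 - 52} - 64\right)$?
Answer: $- \frac{13846}{5} \approx -2769.2$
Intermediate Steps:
$46 \left(\frac{-35 - 3}{42 - 52} - 64\right) = 46 \left(- \frac{38}{-10} - 64\right) = 46 \left(\left(-38\right) \left(- \frac{1}{10}\right) - 64\right) = 46 \left(\frac{19}{5} - 64\right) = 46 \left(- \frac{301}{5}\right) = - \frac{13846}{5}$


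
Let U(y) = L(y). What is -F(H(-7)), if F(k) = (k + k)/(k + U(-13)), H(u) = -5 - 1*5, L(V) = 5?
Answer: -4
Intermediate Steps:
U(y) = 5
H(u) = -10 (H(u) = -5 - 5 = -10)
F(k) = 2*k/(5 + k) (F(k) = (k + k)/(k + 5) = (2*k)/(5 + k) = 2*k/(5 + k))
-F(H(-7)) = -2*(-10)/(5 - 10) = -2*(-10)/(-5) = -2*(-10)*(-1)/5 = -1*4 = -4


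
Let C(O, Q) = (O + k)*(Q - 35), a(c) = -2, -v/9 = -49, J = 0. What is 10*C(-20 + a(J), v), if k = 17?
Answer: -20300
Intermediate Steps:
v = 441 (v = -9*(-49) = 441)
C(O, Q) = (-35 + Q)*(17 + O) (C(O, Q) = (O + 17)*(Q - 35) = (17 + O)*(-35 + Q) = (-35 + Q)*(17 + O))
10*C(-20 + a(J), v) = 10*(-595 - 35*(-20 - 2) + 17*441 + (-20 - 2)*441) = 10*(-595 - 35*(-22) + 7497 - 22*441) = 10*(-595 + 770 + 7497 - 9702) = 10*(-2030) = -20300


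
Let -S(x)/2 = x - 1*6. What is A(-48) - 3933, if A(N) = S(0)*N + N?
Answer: -4557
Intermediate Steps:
S(x) = 12 - 2*x (S(x) = -2*(x - 1*6) = -2*(x - 6) = -2*(-6 + x) = 12 - 2*x)
A(N) = 13*N (A(N) = (12 - 2*0)*N + N = (12 + 0)*N + N = 12*N + N = 13*N)
A(-48) - 3933 = 13*(-48) - 3933 = -624 - 3933 = -4557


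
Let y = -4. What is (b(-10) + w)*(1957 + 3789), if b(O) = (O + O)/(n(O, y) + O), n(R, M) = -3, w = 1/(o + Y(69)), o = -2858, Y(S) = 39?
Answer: 24914214/2819 ≈ 8838.0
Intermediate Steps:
w = -1/2819 (w = 1/(-2858 + 39) = 1/(-2819) = -1/2819 ≈ -0.00035474)
b(O) = 2*O/(-3 + O) (b(O) = (O + O)/(-3 + O) = (2*O)/(-3 + O) = 2*O/(-3 + O))
(b(-10) + w)*(1957 + 3789) = (2*(-10)/(-3 - 10) - 1/2819)*(1957 + 3789) = (2*(-10)/(-13) - 1/2819)*5746 = (2*(-10)*(-1/13) - 1/2819)*5746 = (20/13 - 1/2819)*5746 = (56367/36647)*5746 = 24914214/2819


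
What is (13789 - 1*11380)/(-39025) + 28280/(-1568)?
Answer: -403573/22300 ≈ -18.097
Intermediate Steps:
(13789 - 1*11380)/(-39025) + 28280/(-1568) = (13789 - 11380)*(-1/39025) + 28280*(-1/1568) = 2409*(-1/39025) - 505/28 = -2409/39025 - 505/28 = -403573/22300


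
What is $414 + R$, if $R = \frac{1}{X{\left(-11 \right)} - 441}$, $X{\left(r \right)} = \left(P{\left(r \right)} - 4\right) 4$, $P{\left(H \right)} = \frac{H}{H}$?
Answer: $\frac{187541}{453} \approx 414.0$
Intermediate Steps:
$P{\left(H \right)} = 1$
$X{\left(r \right)} = -12$ ($X{\left(r \right)} = \left(1 - 4\right) 4 = \left(-3\right) 4 = -12$)
$R = - \frac{1}{453}$ ($R = \frac{1}{-12 - 441} = \frac{1}{-453} = - \frac{1}{453} \approx -0.0022075$)
$414 + R = 414 - \frac{1}{453} = \frac{187541}{453}$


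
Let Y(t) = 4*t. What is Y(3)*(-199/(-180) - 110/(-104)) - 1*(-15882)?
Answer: 3102052/195 ≈ 15908.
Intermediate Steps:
Y(3)*(-199/(-180) - 110/(-104)) - 1*(-15882) = (4*3)*(-199/(-180) - 110/(-104)) - 1*(-15882) = 12*(-199*(-1/180) - 110*(-1/104)) + 15882 = 12*(199/180 + 55/52) + 15882 = 12*(2531/1170) + 15882 = 5062/195 + 15882 = 3102052/195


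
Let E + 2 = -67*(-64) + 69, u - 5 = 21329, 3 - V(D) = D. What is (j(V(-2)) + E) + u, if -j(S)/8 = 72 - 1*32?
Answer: 25369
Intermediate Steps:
V(D) = 3 - D
j(S) = -320 (j(S) = -8*(72 - 1*32) = -8*(72 - 32) = -8*40 = -320)
u = 21334 (u = 5 + 21329 = 21334)
E = 4355 (E = -2 + (-67*(-64) + 69) = -2 + (4288 + 69) = -2 + 4357 = 4355)
(j(V(-2)) + E) + u = (-320 + 4355) + 21334 = 4035 + 21334 = 25369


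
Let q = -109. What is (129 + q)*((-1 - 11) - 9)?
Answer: -420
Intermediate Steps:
(129 + q)*((-1 - 11) - 9) = (129 - 109)*((-1 - 11) - 9) = 20*(-12 - 9) = 20*(-21) = -420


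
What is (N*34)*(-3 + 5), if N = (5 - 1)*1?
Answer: 272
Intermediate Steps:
N = 4 (N = 4*1 = 4)
(N*34)*(-3 + 5) = (4*34)*(-3 + 5) = 136*2 = 272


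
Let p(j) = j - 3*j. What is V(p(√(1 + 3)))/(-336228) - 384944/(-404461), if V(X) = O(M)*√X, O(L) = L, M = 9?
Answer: 384944/404461 - 3*I/56038 ≈ 0.95175 - 5.3535e-5*I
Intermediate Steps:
p(j) = -2*j
V(X) = 9*√X
V(p(√(1 + 3)))/(-336228) - 384944/(-404461) = (9*√(-2*√(1 + 3)))/(-336228) - 384944/(-404461) = (9*√(-2*√4))*(-1/336228) - 384944*(-1/404461) = (9*√(-2*2))*(-1/336228) + 384944/404461 = (9*√(-4))*(-1/336228) + 384944/404461 = (9*(2*I))*(-1/336228) + 384944/404461 = (18*I)*(-1/336228) + 384944/404461 = -3*I/56038 + 384944/404461 = 384944/404461 - 3*I/56038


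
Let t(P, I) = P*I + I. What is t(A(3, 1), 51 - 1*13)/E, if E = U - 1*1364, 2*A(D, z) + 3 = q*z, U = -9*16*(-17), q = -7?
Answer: -38/271 ≈ -0.14022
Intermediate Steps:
U = 2448 (U = -144*(-17) = 2448)
A(D, z) = -3/2 - 7*z/2 (A(D, z) = -3/2 + (-7*z)/2 = -3/2 - 7*z/2)
E = 1084 (E = 2448 - 1*1364 = 2448 - 1364 = 1084)
t(P, I) = I + I*P (t(P, I) = I*P + I = I + I*P)
t(A(3, 1), 51 - 1*13)/E = ((51 - 1*13)*(1 + (-3/2 - 7/2*1)))/1084 = ((51 - 13)*(1 + (-3/2 - 7/2)))*(1/1084) = (38*(1 - 5))*(1/1084) = (38*(-4))*(1/1084) = -152*1/1084 = -38/271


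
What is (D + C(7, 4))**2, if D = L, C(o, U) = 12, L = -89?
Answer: 5929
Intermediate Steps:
D = -89
(D + C(7, 4))**2 = (-89 + 12)**2 = (-77)**2 = 5929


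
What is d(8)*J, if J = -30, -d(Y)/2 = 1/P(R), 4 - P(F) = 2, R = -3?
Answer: 30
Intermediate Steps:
P(F) = 2 (P(F) = 4 - 1*2 = 4 - 2 = 2)
d(Y) = -1 (d(Y) = -2/2 = -2*½ = -1)
d(8)*J = -1*(-30) = 30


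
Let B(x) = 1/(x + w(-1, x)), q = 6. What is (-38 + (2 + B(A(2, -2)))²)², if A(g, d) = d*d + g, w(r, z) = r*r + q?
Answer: 32410249/28561 ≈ 1134.8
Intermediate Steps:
w(r, z) = 6 + r² (w(r, z) = r*r + 6 = r² + 6 = 6 + r²)
A(g, d) = g + d² (A(g, d) = d² + g = g + d²)
B(x) = 1/(7 + x) (B(x) = 1/(x + (6 + (-1)²)) = 1/(x + (6 + 1)) = 1/(x + 7) = 1/(7 + x))
(-38 + (2 + B(A(2, -2)))²)² = (-38 + (2 + 1/(7 + (2 + (-2)²)))²)² = (-38 + (2 + 1/(7 + (2 + 4)))²)² = (-38 + (2 + 1/(7 + 6))²)² = (-38 + (2 + 1/13)²)² = (-38 + (27/13)²)² = (-38 + 729/169)² = (-5693/169)² = 32410249/28561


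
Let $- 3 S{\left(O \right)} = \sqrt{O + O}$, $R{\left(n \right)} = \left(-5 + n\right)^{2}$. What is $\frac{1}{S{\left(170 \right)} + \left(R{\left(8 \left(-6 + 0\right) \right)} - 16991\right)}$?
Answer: $- \frac{63819}{905080888} + \frac{3 \sqrt{85}}{905080888} \approx -7.0481 \cdot 10^{-5}$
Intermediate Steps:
$S{\left(O \right)} = - \frac{\sqrt{2} \sqrt{O}}{3}$ ($S{\left(O \right)} = - \frac{\sqrt{O + O}}{3} = - \frac{\sqrt{2 O}}{3} = - \frac{\sqrt{2} \sqrt{O}}{3}$)
$\frac{1}{S{\left(170 \right)} + \left(R{\left(8 \left(-6 + 0\right) \right)} - 16991\right)} = \frac{1}{- \frac{\sqrt{2} \sqrt{170}}{3} + \left(\left(-5 + 8 \left(-6 + 0\right)\right)^{2} - 16991\right)} = \frac{1}{- \frac{2 \sqrt{85}}{3} - \left(16991 - \left(-5 + 8 \left(-6\right)\right)^{2}\right)} = \frac{1}{- \frac{2 \sqrt{85}}{3} - \left(16991 - \left(-5 - 48\right)^{2}\right)} = \frac{1}{- \frac{2 \sqrt{85}}{3} - \left(16991 - \left(-53\right)^{2}\right)} = \frac{1}{- \frac{2 \sqrt{85}}{3} + \left(2809 - 16991\right)} = \frac{1}{- \frac{2 \sqrt{85}}{3} - 14182} = \frac{1}{-14182 - \frac{2 \sqrt{85}}{3}}$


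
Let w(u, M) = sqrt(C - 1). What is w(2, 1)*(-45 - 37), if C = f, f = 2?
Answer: -82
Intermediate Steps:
C = 2
w(u, M) = 1 (w(u, M) = sqrt(2 - 1) = sqrt(1) = 1)
w(2, 1)*(-45 - 37) = 1*(-45 - 37) = 1*(-82) = -82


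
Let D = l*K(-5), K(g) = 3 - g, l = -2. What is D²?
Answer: 256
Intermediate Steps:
D = -16 (D = -2*(3 - 1*(-5)) = -2*(3 + 5) = -2*8 = -16)
D² = (-16)² = 256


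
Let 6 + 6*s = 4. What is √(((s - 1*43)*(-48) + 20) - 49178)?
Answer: I*√47078 ≈ 216.97*I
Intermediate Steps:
s = -⅓ (s = -1 + (⅙)*4 = -1 + ⅔ = -⅓ ≈ -0.33333)
√(((s - 1*43)*(-48) + 20) - 49178) = √(((-⅓ - 1*43)*(-48) + 20) - 49178) = √(((-⅓ - 43)*(-48) + 20) - 49178) = √((-130/3*(-48) + 20) - 49178) = √((2080 + 20) - 49178) = √(2100 - 49178) = √(-47078) = I*√47078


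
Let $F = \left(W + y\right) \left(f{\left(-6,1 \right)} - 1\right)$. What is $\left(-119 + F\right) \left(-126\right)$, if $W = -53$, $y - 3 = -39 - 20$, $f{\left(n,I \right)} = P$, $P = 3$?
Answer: $42462$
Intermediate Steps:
$f{\left(n,I \right)} = 3$
$y = -56$ ($y = 3 - 59 = -56$)
$F = -218$ ($F = \left(-53 - 56\right) \left(3 - 1\right) = \left(-109\right) 2 = -218$)
$\left(-119 + F\right) \left(-126\right) = \left(-119 - 218\right) \left(-126\right) = \left(-337\right) \left(-126\right) = 42462$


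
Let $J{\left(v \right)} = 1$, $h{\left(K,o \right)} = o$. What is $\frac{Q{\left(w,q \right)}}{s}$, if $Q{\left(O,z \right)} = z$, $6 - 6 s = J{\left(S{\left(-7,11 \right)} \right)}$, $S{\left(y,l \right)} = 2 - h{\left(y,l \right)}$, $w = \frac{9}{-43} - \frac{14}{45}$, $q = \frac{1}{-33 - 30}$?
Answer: $- \frac{2}{105} \approx -0.019048$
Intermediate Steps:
$q = - \frac{1}{63}$ ($q = \frac{1}{-63} = - \frac{1}{63} \approx -0.015873$)
$w = - \frac{1007}{1935}$ ($w = 9 \left(- \frac{1}{43}\right) - \frac{14}{45} = - \frac{9}{43} - \frac{14}{45} = - \frac{1007}{1935} \approx -0.52041$)
$S{\left(y,l \right)} = 2 - l$
$s = \frac{5}{6}$ ($s = 1 - \frac{1}{6} = \frac{5}{6} \approx 0.83333$)
$\frac{Q{\left(w,q \right)}}{s} = - \frac{1}{63 \cdot \frac{5}{6}} = \left(- \frac{1}{63}\right) \frac{6}{5} = - \frac{2}{105}$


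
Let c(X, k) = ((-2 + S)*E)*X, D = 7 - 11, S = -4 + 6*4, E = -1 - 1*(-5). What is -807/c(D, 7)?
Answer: 269/96 ≈ 2.8021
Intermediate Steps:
E = 4 (E = -1 + 5 = 4)
S = 20 (S = -4 + 24 = 20)
D = -4
c(X, k) = 72*X (c(X, k) = ((-2 + 20)*4)*X = (18*4)*X = 72*X)
-807/c(D, 7) = -807/(72*(-4)) = -807/(-288) = -807*(-1/288) = 269/96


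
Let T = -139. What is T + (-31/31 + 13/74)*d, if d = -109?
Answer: -3637/74 ≈ -49.149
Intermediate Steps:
T + (-31/31 + 13/74)*d = -139 + (-31/31 + 13/74)*(-109) = -139 + (-31*1/31 + 13*(1/74))*(-109) = -139 + (-1 + 13/74)*(-109) = -139 - 61/74*(-109) = -139 + 6649/74 = -3637/74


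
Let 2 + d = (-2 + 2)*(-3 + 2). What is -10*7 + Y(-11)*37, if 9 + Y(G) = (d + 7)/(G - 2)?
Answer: -5424/13 ≈ -417.23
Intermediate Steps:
d = -2 (d = -2 + (-2 + 2)*(-3 + 2) = -2 + 0*(-1) = -2 + 0 = -2)
Y(G) = -9 + 5/(-2 + G) (Y(G) = -9 + (-2 + 7)/(G - 2) = -9 + 5/(-2 + G))
-10*7 + Y(-11)*37 = -10*7 + ((23 - 9*(-11))/(-2 - 11))*37 = -70 + ((23 + 99)/(-13))*37 = -70 - 1/13*122*37 = -70 - 122/13*37 = -70 - 4514/13 = -5424/13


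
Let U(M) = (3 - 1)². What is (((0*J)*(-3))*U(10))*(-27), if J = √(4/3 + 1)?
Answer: 0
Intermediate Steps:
U(M) = 4 (U(M) = 2² = 4)
J = √21/3 (J = √(4*(⅓) + 1) = √(4/3 + 1) = √(7/3) = √21/3 ≈ 1.5275)
(((0*J)*(-3))*U(10))*(-27) = (((0*(√21/3))*(-3))*4)*(-27) = ((0*(-3))*4)*(-27) = (0*4)*(-27) = 0*(-27) = 0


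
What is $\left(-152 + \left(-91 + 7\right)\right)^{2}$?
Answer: $55696$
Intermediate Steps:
$\left(-152 + \left(-91 + 7\right)\right)^{2} = \left(-152 - 84\right)^{2} = \left(-236\right)^{2} = 55696$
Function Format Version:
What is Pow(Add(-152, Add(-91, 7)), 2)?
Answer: 55696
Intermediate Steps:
Pow(Add(-152, Add(-91, 7)), 2) = Pow(Add(-152, -84), 2) = Pow(-236, 2) = 55696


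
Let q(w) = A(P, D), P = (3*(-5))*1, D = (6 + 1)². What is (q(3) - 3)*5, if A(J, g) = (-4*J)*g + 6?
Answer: 14715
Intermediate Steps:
D = 49 (D = 7² = 49)
P = -15 (P = -15*1 = -15)
A(J, g) = 6 - 4*J*g (A(J, g) = -4*J*g + 6 = 6 - 4*J*g)
q(w) = 2946 (q(w) = 6 - 4*(-15)*49 = 6 + 2940 = 2946)
(q(3) - 3)*5 = (2946 - 3)*5 = 2943*5 = 14715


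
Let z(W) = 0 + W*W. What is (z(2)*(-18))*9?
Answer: -648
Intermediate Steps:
z(W) = W**2 (z(W) = 0 + W**2 = W**2)
(z(2)*(-18))*9 = (2**2*(-18))*9 = (4*(-18))*9 = -72*9 = -648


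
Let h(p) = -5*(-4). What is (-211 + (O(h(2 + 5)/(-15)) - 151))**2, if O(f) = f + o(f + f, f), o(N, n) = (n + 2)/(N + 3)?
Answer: 1175056/9 ≈ 1.3056e+5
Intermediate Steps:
h(p) = 20
o(N, n) = (2 + n)/(3 + N)
O(f) = f + (2 + f)/(3 + 2*f) (O(f) = f + (2 + f)/(3 + (f + f)) = f + (2 + f)/(3 + 2*f))
(-211 + (O(h(2 + 5)/(-15)) - 151))**2 = (-211 + ((2 + 20/(-15) + (20/(-15))*(3 + 2*(20/(-15))))/(3 + 2*(20/(-15))) - 151))**2 = (-211 + ((2 + 20*(-1/15) + (20*(-1/15))*(3 + 2*(20*(-1/15))))/(3 + 2*(20*(-1/15))) - 151))**2 = (-211 + ((2 - 4/3 - 4*(3 + 2*(-4/3))/3)/(3 + 2*(-4/3)) - 151))**2 = (-211 + ((2 - 4/3 - 4*(3 - 8/3)/3)/(3 - 8/3) - 151))**2 = (-211 + ((2 - 4/3 - 4/3*1/3)/(1/3) - 151))**2 = (-211 + (3*(2 - 4/3 - 4/9) - 151))**2 = (-211 + (3*(2/9) - 151))**2 = (-211 + (2/3 - 151))**2 = (-211 - 451/3)**2 = (-1084/3)**2 = 1175056/9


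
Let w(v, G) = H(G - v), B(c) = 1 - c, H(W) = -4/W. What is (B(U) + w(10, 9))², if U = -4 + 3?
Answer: 36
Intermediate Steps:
U = -1
w(v, G) = -4/(G - v)
(B(U) + w(10, 9))² = ((1 - 1*(-1)) + 4/(10 - 1*9))² = ((1 + 1) + 4/(10 - 9))² = (2 + 4/1)² = (2 + 4*1)² = (2 + 4)² = 6² = 36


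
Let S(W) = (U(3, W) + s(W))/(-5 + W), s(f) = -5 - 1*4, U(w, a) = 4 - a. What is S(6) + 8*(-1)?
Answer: -19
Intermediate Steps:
s(f) = -9 (s(f) = -5 - 4 = -9)
S(W) = (-5 - W)/(-5 + W) (S(W) = ((4 - W) - 9)/(-5 + W) = (-5 - W)/(-5 + W))
S(6) + 8*(-1) = (-5 - 1*6)/(-5 + 6) + 8*(-1) = (-5 - 6)/1 - 8 = 1*(-11) - 8 = -11 - 8 = -19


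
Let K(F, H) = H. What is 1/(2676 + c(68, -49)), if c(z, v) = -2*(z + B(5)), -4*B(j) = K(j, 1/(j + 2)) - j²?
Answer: 7/17693 ≈ 0.00039564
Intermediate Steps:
B(j) = -1/(4*(2 + j)) + j²/4 (B(j) = -(1/(j + 2) - j²)/4 = -(1/(2 + j) - j²)/4 = -1/(4*(2 + j)) + j²/4)
c(z, v) = -87/7 - 2*z (c(z, v) = -2*(z + (-1 + 5²*(2 + 5))/(4*(2 + 5))) = -2*(z + (¼)*(-1 + 25*7)/7) = -2*(z + (¼)*(⅐)*(-1 + 175)) = -2*(z + (¼)*(⅐)*174) = -2*(z + 87/14) = -2*(87/14 + z) = -87/7 - 2*z)
1/(2676 + c(68, -49)) = 1/(2676 + (-87/7 - 2*68)) = 1/(2676 + (-87/7 - 136)) = 1/(2676 - 1039/7) = 1/(17693/7) = 7/17693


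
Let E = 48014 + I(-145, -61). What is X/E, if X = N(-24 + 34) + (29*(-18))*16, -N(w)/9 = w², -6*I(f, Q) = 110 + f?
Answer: -55512/288119 ≈ -0.19267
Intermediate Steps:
I(f, Q) = -55/3 - f/6 (I(f, Q) = -(110 + f)/6 = -55/3 - f/6)
N(w) = -9*w²
E = 288119/6 (E = 48014 + (-55/3 - ⅙*(-145)) = 48014 + (-55/3 + 145/6) = 48014 + 35/6 = 288119/6 ≈ 48020.)
X = -9252 (X = -9*(-24 + 34)² + (29*(-18))*16 = -9*10² - 522*16 = -9*100 - 8352 = -900 - 8352 = -9252)
X/E = -9252/288119/6 = -9252*6/288119 = -55512/288119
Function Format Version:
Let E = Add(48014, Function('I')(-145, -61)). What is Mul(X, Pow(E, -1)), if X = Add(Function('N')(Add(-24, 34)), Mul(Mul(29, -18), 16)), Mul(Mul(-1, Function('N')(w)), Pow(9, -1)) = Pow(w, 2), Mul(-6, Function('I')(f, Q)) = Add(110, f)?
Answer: Rational(-55512, 288119) ≈ -0.19267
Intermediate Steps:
Function('I')(f, Q) = Add(Rational(-55, 3), Mul(Rational(-1, 6), f)) (Function('I')(f, Q) = Mul(Rational(-1, 6), Add(110, f)) = Add(Rational(-55, 3), Mul(Rational(-1, 6), f)))
Function('N')(w) = Mul(-9, Pow(w, 2))
E = Rational(288119, 6) (E = Add(48014, Add(Rational(-55, 3), Mul(Rational(-1, 6), -145))) = Add(48014, Add(Rational(-55, 3), Rational(145, 6))) = Add(48014, Rational(35, 6)) = Rational(288119, 6) ≈ 48020.)
X = -9252 (X = Add(Mul(-9, Pow(Add(-24, 34), 2)), Mul(Mul(29, -18), 16)) = Add(Mul(-9, Pow(10, 2)), Mul(-522, 16)) = Add(Mul(-9, 100), -8352) = Add(-900, -8352) = -9252)
Mul(X, Pow(E, -1)) = Mul(-9252, Pow(Rational(288119, 6), -1)) = Mul(-9252, Rational(6, 288119)) = Rational(-55512, 288119)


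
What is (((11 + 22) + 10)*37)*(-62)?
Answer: -98642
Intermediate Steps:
(((11 + 22) + 10)*37)*(-62) = ((33 + 10)*37)*(-62) = (43*37)*(-62) = 1591*(-62) = -98642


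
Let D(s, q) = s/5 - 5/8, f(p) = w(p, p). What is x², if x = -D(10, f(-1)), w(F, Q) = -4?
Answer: 121/64 ≈ 1.8906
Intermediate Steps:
f(p) = -4
D(s, q) = -5/8 + s/5 (D(s, q) = s*(⅕) - 5*⅛ = s/5 - 5/8 = -5/8 + s/5)
x = -11/8 (x = -(-5/8 + (⅕)*10) = -(-5/8 + 2) = -1*11/8 = -11/8 ≈ -1.3750)
x² = (-11/8)² = 121/64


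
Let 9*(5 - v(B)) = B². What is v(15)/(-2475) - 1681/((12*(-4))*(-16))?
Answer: -276341/126720 ≈ -2.1807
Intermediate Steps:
v(B) = 5 - B²/9
v(15)/(-2475) - 1681/((12*(-4))*(-16)) = (5 - ⅑*15²)/(-2475) - 1681/((12*(-4))*(-16)) = (5 - ⅑*225)*(-1/2475) - 1681/((-48*(-16))) = (5 - 25)*(-1/2475) - 1681/768 = -20*(-1/2475) - 1681*1/768 = 4/495 - 1681/768 = -276341/126720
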